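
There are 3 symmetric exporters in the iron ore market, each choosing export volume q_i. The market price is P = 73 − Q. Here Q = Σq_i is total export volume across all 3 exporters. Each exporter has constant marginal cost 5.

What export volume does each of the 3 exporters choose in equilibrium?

A representative exporter's profit is π_i = q_i(73 − Q) − 5q_i, with Q = q_i + Σ_{j≠i} q_j.
First-order condition: 68 − 2q_i − Σ_{j≠i} q_j = 0.
With identical exporters, set every q_j = q: then 68 − 2q − 2q = 0, i.e. q = 68/4 = 17.

17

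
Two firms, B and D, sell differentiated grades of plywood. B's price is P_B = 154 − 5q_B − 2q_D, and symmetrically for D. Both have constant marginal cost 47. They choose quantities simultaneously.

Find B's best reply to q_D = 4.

Firm B's profit: π = q_B(154 − 5q_B − 2q_D) − 47q_B.
∂π/∂q_B = 107 − 10q_B − 2q_D = 0 ⇒ q_B = 10.7 − 0.2q_D.
At q_D = 4: q_B = 10.7 − 0.2·4 = 9.9.

9.9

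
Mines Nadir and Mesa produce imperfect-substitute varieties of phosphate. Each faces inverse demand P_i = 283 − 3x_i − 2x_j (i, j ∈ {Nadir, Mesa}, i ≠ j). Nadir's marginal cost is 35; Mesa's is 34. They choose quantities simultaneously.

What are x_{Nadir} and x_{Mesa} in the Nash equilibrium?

Mine Nadir's profit: π = x_{Nadir}(283 − 3x_{Nadir} − 2x_{Mesa}) − 35x_{Nadir}.
∂π/∂x_{Nadir} = 248 − 6x_{Nadir} − 2x_{Mesa} = 0 ⇒ x_{Nadir} = 124/3 − (1/3)x_{Mesa}.
Similarly x_{Mesa} = 41.5 − (1/3)x_{Nadir}.
Solving the two reaction functions simultaneously: (1 − (−1/3)(−1/3))x_{Nadir} = 124/3 − (1/3)·41.5, so (8/9)x_{Nadir} = 27.5 and x_{Nadir} = 30.9375.
Then x_{Mesa} = 41.5 − (1/3)·30.9375 = 31.1875.

30.9375, 31.1875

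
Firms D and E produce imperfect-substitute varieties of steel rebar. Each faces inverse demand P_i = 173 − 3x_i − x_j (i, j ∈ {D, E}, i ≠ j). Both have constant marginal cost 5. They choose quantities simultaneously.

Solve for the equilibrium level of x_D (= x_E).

24

Firm D's profit: π = x_D(173 − 3x_D − x_E) − 5x_D.
∂π/∂x_D = 168 − 6x_D − x_E = 0 ⇒ x_D = 28 − (1/6)x_E.
The game is symmetric, so in equilibrium x_E = x_D: the reaction function gives (7/6)x_D = 28, hence x_D = 24.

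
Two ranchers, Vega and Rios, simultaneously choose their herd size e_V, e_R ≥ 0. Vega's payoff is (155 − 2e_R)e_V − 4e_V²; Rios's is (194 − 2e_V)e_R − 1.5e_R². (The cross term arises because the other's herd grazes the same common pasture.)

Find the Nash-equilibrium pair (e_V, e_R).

3.85, 62.1

Expanding Vega's payoff: 155e_V − 2e_Re_V − 4e_V².
∂π/∂e_V = 155 − 2e_R − 8e_V = 0, so e_V = 19.375 − 0.25e_R.
Likewise for Rios: e_R = 194/3 − (2/3)e_V.
Solving the two reaction functions simultaneously: (1 − (−0.25)(−2/3))e_V = 19.375 − 0.25·(194/3), so (5/6)e_V = 77/24 and e_V = 3.85.
Then e_R = 194/3 − (2/3)·3.85 = 62.1.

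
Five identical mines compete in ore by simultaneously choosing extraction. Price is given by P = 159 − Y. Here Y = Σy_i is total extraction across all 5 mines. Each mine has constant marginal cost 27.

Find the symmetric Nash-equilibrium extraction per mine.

22

A representative mine's profit is π_i = y_i(159 − Y) − 27y_i, with Y = y_i + Σ_{j≠i} y_j.
First-order condition: 132 − 2y_i − Σ_{j≠i} y_j = 0.
In a symmetric equilibrium every mine chooses the same y, so Σ_{j≠i} y_j = 4y. The condition becomes 132 − 6y = 0, giving y = 132/6 = 22.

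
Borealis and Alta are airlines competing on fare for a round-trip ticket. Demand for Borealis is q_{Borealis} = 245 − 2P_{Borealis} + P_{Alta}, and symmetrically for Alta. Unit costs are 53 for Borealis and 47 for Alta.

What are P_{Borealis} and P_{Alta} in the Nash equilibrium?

116.2, 113.8

Borealis's profit: π = (P_{Borealis} − 53)(245 − 2P_{Borealis} + P_{Alta}).
∂π/∂P_{Borealis} = 351 − 4P_{Borealis} + P_{Alta} = 0 ⇒ P_{Borealis} = 87.75 + 0.25P_{Alta}.
Similarly P_{Alta} = 84.75 + 0.25P_{Borealis}.
Plugging P_{Alta} into Borealis's best response: P_{Borealis} = 87.75 + 0.25(84.75 + 0.25P_{Borealis}) ⇒ 0.9375P_{Borealis} = 108.9375, so P_{Borealis} = 116.2.
Then P_{Alta} = 84.75 + 0.25·116.2 = 113.8.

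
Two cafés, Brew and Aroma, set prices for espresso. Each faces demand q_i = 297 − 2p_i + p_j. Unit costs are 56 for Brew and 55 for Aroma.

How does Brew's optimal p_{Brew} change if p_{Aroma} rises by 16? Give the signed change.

Brew's profit: π = (p_{Brew} − 56)(297 − 2p_{Brew} + p_{Aroma}).
∂π/∂p_{Brew} = 409 − 4p_{Brew} + p_{Aroma} = 0 ⇒ p_{Brew} = 102.25 + 0.25p_{Aroma}.
The reaction-function slope is 0.25, so a 16-unit rise in p_{Aroma} moves p_{Brew} by 0.25 × 16 = 4. Brew's best response rises — the actions are strategic complements.

4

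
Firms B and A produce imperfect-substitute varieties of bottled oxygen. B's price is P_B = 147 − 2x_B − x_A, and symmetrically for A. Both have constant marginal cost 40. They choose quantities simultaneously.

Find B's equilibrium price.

Firm B's profit: π = x_B(147 − 2x_B − x_A) − 40x_B.
∂π/∂x_B = 107 − 4x_B − x_A = 0 ⇒ x_B = 26.75 − 0.25x_A.
The game is symmetric, so in equilibrium x_A = x_B: the reaction function gives 1.25x_B = 26.75, hence x_B = 21.4.
P_B = 147 − 2·21.4 − 21.4 = 82.8.

82.8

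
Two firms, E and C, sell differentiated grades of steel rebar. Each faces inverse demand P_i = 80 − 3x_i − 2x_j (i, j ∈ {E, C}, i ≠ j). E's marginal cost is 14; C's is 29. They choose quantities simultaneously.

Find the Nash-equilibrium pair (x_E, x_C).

Firm E's profit: π = x_E(80 − 3x_E − 2x_C) − 14x_E.
∂π/∂x_E = 66 − 6x_E − 2x_C = 0 ⇒ x_E = 11 − (1/3)x_C.
Similarly x_C = 8.5 − (1/3)x_E.
Plugging x_C into E's best response: x_E = 11 − (1/3)(8.5 − (1/3)x_E) ⇒ (8/9)x_E = 49/6, so x_E = 9.1875.
Then x_C = 8.5 − (1/3)·9.1875 = 5.4375.

9.1875, 5.4375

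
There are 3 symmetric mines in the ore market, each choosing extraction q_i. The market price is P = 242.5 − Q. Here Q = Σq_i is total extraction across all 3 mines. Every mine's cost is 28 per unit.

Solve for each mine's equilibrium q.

A representative mine's profit is π_i = q_i(242.5 − Q) − 28q_i, with Q = q_i + Σ_{j≠i} q_j.
First-order condition: 214.5 − 2q_i − Σ_{j≠i} q_j = 0.
With identical mines, set every q_j = q: then 214.5 − 2q − 2q = 0, i.e. q = 214.5/4 = 53.625.

53.625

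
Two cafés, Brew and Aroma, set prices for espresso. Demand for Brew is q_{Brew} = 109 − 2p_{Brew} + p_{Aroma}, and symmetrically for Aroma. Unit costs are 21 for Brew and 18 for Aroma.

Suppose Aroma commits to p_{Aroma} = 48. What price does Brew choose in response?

49.75

Brew's profit: π = (p_{Brew} − 21)(109 − 2p_{Brew} + p_{Aroma}).
∂π/∂p_{Brew} = 151 − 4p_{Brew} + p_{Aroma} = 0 ⇒ p_{Brew} = 37.75 + 0.25p_{Aroma}.
At p_{Aroma} = 48: p_{Brew} = 37.75 + 0.25·48 = 49.75.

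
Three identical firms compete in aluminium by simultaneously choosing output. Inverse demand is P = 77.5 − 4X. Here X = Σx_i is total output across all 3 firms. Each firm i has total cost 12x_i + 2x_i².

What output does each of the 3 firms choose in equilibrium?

A representative firm's profit is π_i = x_i(77.5 − 4X) − 12x_i − 2x_i², with X = x_i + Σ_{j≠i} x_j.
First-order condition: 65.5 − 12x_i − 4Σ_{j≠i} x_j = 0.
With identical firms, set every x_j = x: then 65.5 − 12x − 8x = 0, i.e. x = 65.5/20 = 3.275.

3.275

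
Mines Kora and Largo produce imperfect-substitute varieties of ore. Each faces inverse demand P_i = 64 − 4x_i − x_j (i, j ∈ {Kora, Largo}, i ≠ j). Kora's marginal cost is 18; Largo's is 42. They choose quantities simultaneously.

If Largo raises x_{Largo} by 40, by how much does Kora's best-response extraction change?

-5

Mine Kora's profit: π = x_{Kora}(64 − 4x_{Kora} − x_{Largo}) − 18x_{Kora}.
∂π/∂x_{Kora} = 46 − 8x_{Kora} − x_{Largo} = 0 ⇒ x_{Kora} = 5.75 − 0.125x_{Largo}.
The reaction-function slope is −0.125, so a 40-unit rise in x_{Largo} moves x_{Kora} by −0.125 × 40 = −5. Kora's best response falls — the actions are strategic substitutes.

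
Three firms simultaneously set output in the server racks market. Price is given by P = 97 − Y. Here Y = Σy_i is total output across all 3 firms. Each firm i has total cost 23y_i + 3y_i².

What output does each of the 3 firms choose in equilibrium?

A representative firm's profit is π_i = y_i(97 − Y) − 23y_i − 3y_i², with Y = y_i + Σ_{j≠i} y_j.
First-order condition: 74 − 8y_i − Σ_{j≠i} y_j = 0.
With identical firms, set every y_j = y: then 74 − 8y − 2y = 0, i.e. y = 74/10 = 7.4.

7.4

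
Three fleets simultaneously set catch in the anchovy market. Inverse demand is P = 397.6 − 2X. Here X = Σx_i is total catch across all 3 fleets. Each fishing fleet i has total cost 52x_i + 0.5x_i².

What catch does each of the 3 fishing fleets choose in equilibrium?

38.4

A representative fishing fleet's profit is π_i = x_i(397.6 − 2X) − 52x_i − 0.5x_i², with X = x_i + Σ_{j≠i} x_j.
First-order condition: 345.6 − 5x_i − 2Σ_{j≠i} x_j = 0.
Imposing symmetry (x_j = x for all j) turns Σ_{j≠i} x_j into 2x, so 345.6 = 9x and x = 38.4.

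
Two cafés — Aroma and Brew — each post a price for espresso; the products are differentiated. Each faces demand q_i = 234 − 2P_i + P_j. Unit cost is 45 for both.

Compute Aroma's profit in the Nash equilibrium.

Aroma's profit: π = (P_{Aroma} − 45)(234 − 2P_{Aroma} + P_{Brew}).
∂π/∂P_{Aroma} = 324 − 4P_{Aroma} + P_{Brew} = 0 ⇒ P_{Aroma} = 81 + 0.25P_{Brew}.
The game is symmetric, so in equilibrium P_{Brew} = P_{Aroma}: the reaction function gives 0.75P_{Aroma} = 81, hence P_{Aroma} = 108.
q_{Aroma} = 234 − 2·108 + 108 = 126.
Profit = (108 − 45)·126 = 7938.

7938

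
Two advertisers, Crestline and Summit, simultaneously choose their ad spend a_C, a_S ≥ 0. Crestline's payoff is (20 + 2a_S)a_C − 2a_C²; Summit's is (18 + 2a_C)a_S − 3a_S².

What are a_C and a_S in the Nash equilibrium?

Expanding Crestline's payoff: 20a_C + 2a_Sa_C − 2a_C².
∂π/∂a_C = 20 + 2a_S − 4a_C = 0, so a_C = 5 + 0.5a_S.
Likewise for Summit: a_S = 3 + (1/3)a_C.
Solving the two reaction functions simultaneously: (1 − (0.5)(1/3))a_C = 5 + 0.5·3, so (5/6)a_C = 6.5 and a_C = 7.8.
Then a_S = 3 + (1/3)·7.8 = 5.6.

7.8, 5.6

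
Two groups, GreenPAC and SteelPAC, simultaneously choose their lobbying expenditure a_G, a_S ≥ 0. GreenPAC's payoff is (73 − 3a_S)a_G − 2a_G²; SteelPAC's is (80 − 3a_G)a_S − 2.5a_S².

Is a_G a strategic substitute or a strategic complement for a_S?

Expanding GreenPAC's payoff: 73a_G − 3a_Sa_G − 2a_G².
∂π/∂a_G = 73 − 3a_S − 4a_G = 0, so a_G = 18.25 − 0.75a_S.
The best-response slope da_G/da_S = −0.75 < 0: the reaction function is downward-sloping, so the choices are strategic substitutes.

strategic substitutes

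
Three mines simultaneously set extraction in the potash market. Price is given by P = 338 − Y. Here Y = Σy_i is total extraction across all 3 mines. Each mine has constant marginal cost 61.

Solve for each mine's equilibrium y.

69.25

A representative mine's profit is π_i = y_i(338 − Y) − 61y_i, with Y = y_i + Σ_{j≠i} y_j.
First-order condition: 277 − 2y_i − Σ_{j≠i} y_j = 0.
In a symmetric equilibrium every mine chooses the same y, so Σ_{j≠i} y_j = 2y. The condition becomes 277 − 4y = 0, giving y = 277/4 = 69.25.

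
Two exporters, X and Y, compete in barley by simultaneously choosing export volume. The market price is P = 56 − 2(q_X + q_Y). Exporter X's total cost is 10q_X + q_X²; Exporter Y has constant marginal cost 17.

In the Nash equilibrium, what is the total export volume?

Exporter X's profit: π = q_X(56 − 2(q_X + q_Y)) − 10q_X − q_X².
∂π/∂q_X = 46 − 6q_X − 2q_Y = 0, so q_X = 23/3 − (1/3)q_Y.
For Y: ∂π/∂q_Y = 39 − 4q_Y − 2q_X = 0 ⇒ q_Y = 9.75 − 0.5q_X.
Substituting the second reaction function into the first: q_X = 23/3 − (1/3)(9.75 − 0.5q_X), which gives (5/6)q_X = 53/12 ⇒ q_X = 5.3.
Then q_Y = 9.75 − 0.5·5.3 = 7.1.
Total export volume: 5.3 + 7.1 = 12.4.

12.4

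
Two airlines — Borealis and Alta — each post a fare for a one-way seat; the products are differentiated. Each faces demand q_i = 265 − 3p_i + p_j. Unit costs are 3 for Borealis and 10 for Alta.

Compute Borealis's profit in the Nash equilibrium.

Borealis's profit: π = (p_{Borealis} − 3)(265 − 3p_{Borealis} + p_{Alta}).
∂π/∂p_{Borealis} = 274 − 6p_{Borealis} + p_{Alta} = 0 ⇒ p_{Borealis} = 137/3 + (1/6)p_{Alta}.
Similarly p_{Alta} = 295/6 + (1/6)p_{Borealis}.
Substituting the second reaction function into the first: p_{Borealis} = 137/3 + (1/6)(295/6 + (1/6)p_{Borealis}), which gives (35/36)p_{Borealis} = 1939/36 ⇒ p_{Borealis} = 55.4.
Then p_{Alta} = 295/6 + (1/6)·55.4 = 58.4.
q_{Borealis} = 265 − 3·55.4 + 58.4 = 157.2.
Profit = (55.4 − 3)·157.2 = 8237.28.

8237.28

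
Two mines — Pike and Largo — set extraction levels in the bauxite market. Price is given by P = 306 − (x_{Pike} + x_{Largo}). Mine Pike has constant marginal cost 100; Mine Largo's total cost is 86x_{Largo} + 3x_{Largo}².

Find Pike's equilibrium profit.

9063.04

Mine Pike's profit: π = x_{Pike}(306 − (x_{Pike} + x_{Largo})) − 100x_{Pike}.
∂π/∂x_{Pike} = 206 − 2x_{Pike} − x_{Largo} = 0, so x_{Pike} = 103 − 0.5x_{Largo}.
For Largo: ∂π/∂x_{Largo} = 220 − 8x_{Largo} − x_{Pike} = 0 ⇒ x_{Largo} = 27.5 − 0.125x_{Pike}.
Substituting the second reaction function into the first: x_{Pike} = 103 − 0.5(27.5 − 0.125x_{Pike}), which gives 0.9375x_{Pike} = 89.25 ⇒ x_{Pike} = 95.2.
Then x_{Largo} = 27.5 − 0.125·95.2 = 15.6.
Price P = 306 − 110.8 = 195.2.
Pike's profit: (195.2 − 100)·95.2 = 9063.04.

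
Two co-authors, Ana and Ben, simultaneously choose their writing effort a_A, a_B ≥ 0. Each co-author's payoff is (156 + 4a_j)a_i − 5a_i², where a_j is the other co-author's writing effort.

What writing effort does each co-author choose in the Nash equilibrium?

26

Ana's payoff is (156 + 4a_B)a_A − 5a_A².
∂π/∂a_A = 156 + 4a_B − 10a_A = 0, so a_A = 15.6 + 0.4a_B.
By symmetry a_B = a_A; substituting into the reaction function, 0.6a_A = 15.6 and a_A = 26.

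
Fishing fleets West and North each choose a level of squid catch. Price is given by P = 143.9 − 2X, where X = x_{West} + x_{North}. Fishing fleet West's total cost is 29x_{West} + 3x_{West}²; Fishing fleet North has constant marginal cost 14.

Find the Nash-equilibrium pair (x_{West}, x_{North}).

5.55, 29.7

Fishing fleet West's profit: π = x_{West}(143.9 − 2(x_{West} + x_{North})) − 29x_{West} − 3x_{West}².
∂π/∂x_{West} = 114.9 − 10x_{West} − 2x_{North} = 0, so x_{West} = 11.49 − 0.2x_{North}.
For North: ∂π/∂x_{North} = 129.9 − 4x_{North} − 2x_{West} = 0 ⇒ x_{North} = 32.475 − 0.5x_{West}.
Solving the two reaction functions simultaneously: (1 − (−0.2)(−0.5))x_{West} = 11.49 − 0.2·32.475, so 0.9x_{West} = 4.995 and x_{West} = 5.55.
Then x_{North} = 32.475 − 0.5·5.55 = 29.7.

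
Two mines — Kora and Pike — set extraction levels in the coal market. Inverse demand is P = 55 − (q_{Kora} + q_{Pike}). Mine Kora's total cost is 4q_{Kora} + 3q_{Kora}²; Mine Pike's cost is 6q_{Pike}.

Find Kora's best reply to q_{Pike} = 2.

Mine Kora's profit: π = q_{Kora}(55 − (q_{Kora} + q_{Pike})) − 4q_{Kora} − 3q_{Kora}².
∂π/∂q_{Kora} = 51 − 8q_{Kora} − q_{Pike} = 0, so q_{Kora} = 6.375 − 0.125q_{Pike}.
At q_{Pike} = 2: q_{Kora} = 6.375 − 0.125·2 = 6.125.

6.125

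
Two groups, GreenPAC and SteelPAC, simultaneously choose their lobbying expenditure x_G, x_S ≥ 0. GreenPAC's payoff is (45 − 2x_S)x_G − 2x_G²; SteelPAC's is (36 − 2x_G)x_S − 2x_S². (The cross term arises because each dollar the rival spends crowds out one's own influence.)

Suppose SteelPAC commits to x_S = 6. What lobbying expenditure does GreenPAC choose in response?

8.25

Expanding GreenPAC's payoff: 45x_G − 2x_Sx_G − 2x_G².
∂π/∂x_G = 45 − 2x_S − 4x_G = 0, so x_G = 11.25 − 0.5x_S.
At x_S = 6: x_G = 11.25 − 0.5·6 = 8.25.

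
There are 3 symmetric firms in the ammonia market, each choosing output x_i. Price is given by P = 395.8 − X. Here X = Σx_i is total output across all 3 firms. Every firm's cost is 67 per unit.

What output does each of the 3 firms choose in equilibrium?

A representative firm's profit is π_i = x_i(395.8 − X) − 67x_i, with X = x_i + Σ_{j≠i} x_j.
First-order condition: 328.8 − 2x_i − Σ_{j≠i} x_j = 0.
With identical firms, set every x_j = x: then 328.8 − 2x − 2x = 0, i.e. x = 328.8/4 = 82.2.

82.2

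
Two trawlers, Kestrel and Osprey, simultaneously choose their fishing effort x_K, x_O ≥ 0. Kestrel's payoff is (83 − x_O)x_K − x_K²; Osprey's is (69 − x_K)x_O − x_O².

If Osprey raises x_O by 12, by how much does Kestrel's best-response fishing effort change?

Expanding Kestrel's payoff: 83x_K − x_Ox_K − x_K².
∂π/∂x_K = 83 − x_O − 2x_K = 0, so x_K = 41.5 − 0.5x_O.
The reaction-function slope is −0.5, so a 12-unit rise in x_O moves x_K by −0.5 × 12 = −6. Kestrel's best response falls — the actions are strategic substitutes.

-6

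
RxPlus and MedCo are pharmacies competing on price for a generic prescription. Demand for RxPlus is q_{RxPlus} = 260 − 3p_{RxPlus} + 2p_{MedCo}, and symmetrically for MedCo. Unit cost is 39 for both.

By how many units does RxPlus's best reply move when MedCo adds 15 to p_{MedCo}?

5

RxPlus's profit: π = (p_{RxPlus} − 39)(260 − 3p_{RxPlus} + 2p_{MedCo}).
∂π/∂p_{RxPlus} = 377 − 6p_{RxPlus} + 2p_{MedCo} = 0 ⇒ p_{RxPlus} = 377/6 + (1/3)p_{MedCo}.
The reaction-function slope is 1/3, so a 15-unit rise in p_{MedCo} moves p_{RxPlus} by 1/3 × 15 = 5. RxPlus's best response rises — the actions are strategic complements.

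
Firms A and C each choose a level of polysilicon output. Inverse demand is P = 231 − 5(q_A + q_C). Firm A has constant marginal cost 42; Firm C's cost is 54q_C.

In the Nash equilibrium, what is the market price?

Firm A's profit: π = q_A(231 − 5(q_A + q_C)) − 42q_A.
∂π/∂q_A = 189 − 10q_A − 5q_C = 0, so q_A = 18.9 − 0.5q_C.
By the same steps for C: q_C = 17.7 − 0.5q_A.
Plugging q_C into A's best response: q_A = 18.9 − 0.5(17.7 − 0.5q_A) ⇒ 0.75q_A = 10.05, so q_A = 13.4.
Then q_C = 17.7 − 0.5·13.4 = 11.
Equilibrium price: P = 231 − 5·24.4 = 109.

109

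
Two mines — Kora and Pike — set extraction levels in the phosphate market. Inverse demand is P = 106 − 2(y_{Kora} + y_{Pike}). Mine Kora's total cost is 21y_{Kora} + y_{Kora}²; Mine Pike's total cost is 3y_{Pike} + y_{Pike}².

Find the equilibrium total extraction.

23.5

Mine Kora's profit: π = y_{Kora}(106 − 2(y_{Kora} + y_{Pike})) − 21y_{Kora} − y_{Kora}².
∂π/∂y_{Kora} = 85 − 6y_{Kora} − 2y_{Pike} = 0, so y_{Kora} = 85/6 − (1/3)y_{Pike}.
By the same steps for Pike: y_{Pike} = 103/6 − (1/3)y_{Kora}.
Solving the two reaction functions simultaneously: (1 − (−1/3)(−1/3))y_{Kora} = 85/6 − (1/3)·(103/6), so (8/9)y_{Kora} = 76/9 and y_{Kora} = 9.5.
Then y_{Pike} = 103/6 − (1/3)·9.5 = 14.
Total extraction: 9.5 + 14 = 23.5.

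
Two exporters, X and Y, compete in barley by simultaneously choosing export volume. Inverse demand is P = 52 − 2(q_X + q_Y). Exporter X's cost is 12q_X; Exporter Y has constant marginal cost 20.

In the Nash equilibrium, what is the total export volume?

Exporter X's profit: π = q_X(52 − 2(q_X + q_Y)) − 12q_X.
∂π/∂q_X = 40 − 4q_X − 2q_Y = 0, so q_X = 10 − 0.5q_Y.
By the same steps for Y: q_Y = 8 − 0.5q_X.
Plugging q_Y into X's best response: q_X = 10 − 0.5(8 − 0.5q_X) ⇒ 0.75q_X = 6, so q_X = 8.
Then q_Y = 8 − 0.5·8 = 4.
Total export volume: 8 + 4 = 12.

12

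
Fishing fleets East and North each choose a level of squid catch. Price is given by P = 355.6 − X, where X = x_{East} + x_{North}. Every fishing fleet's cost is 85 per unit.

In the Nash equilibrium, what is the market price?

Fishing fleet East's profit: π = x_{East}(355.6 − (x_{East} + x_{North})) − 85x_{East}.
∂π/∂x_{East} = 270.6 − 2x_{East} − x_{North} = 0, so x_{East} = 135.3 − 0.5x_{North}.
The game is symmetric, so in equilibrium x_{North} = x_{East}: the reaction function gives 1.5x_{East} = 135.3, hence x_{East} = 90.2.
Equilibrium price: P = 355.6 − 180.4 = 175.2.

175.2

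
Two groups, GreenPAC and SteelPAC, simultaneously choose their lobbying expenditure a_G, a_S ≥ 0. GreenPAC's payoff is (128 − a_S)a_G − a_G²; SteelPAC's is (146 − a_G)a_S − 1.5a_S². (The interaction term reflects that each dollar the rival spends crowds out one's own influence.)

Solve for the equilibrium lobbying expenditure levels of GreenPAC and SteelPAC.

47.6, 32.8

Expanding GreenPAC's payoff: 128a_G − a_Sa_G − a_G².
∂π/∂a_G = 128 − a_S − 2a_G = 0, so a_G = 64 − 0.5a_S.
Likewise for SteelPAC: a_S = 146/3 − (1/3)a_G.
Solving the two reaction functions simultaneously: (1 − (−0.5)(−1/3))a_G = 64 − 0.5·(146/3), so (5/6)a_G = 119/3 and a_G = 47.6.
Then a_S = 146/3 − (1/3)·47.6 = 32.8.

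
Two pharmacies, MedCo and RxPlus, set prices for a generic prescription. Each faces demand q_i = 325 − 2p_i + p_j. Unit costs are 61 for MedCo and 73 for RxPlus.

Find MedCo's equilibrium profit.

MedCo's profit: π = (p_{MedCo} − 61)(325 − 2p_{MedCo} + p_{RxPlus}).
∂π/∂p_{MedCo} = 447 − 4p_{MedCo} + p_{RxPlus} = 0 ⇒ p_{MedCo} = 111.75 + 0.25p_{RxPlus}.
Similarly p_{RxPlus} = 117.75 + 0.25p_{MedCo}.
Plugging p_{RxPlus} into MedCo's best response: p_{MedCo} = 111.75 + 0.25(117.75 + 0.25p_{MedCo}) ⇒ 0.9375p_{MedCo} = 141.1875, so p_{MedCo} = 150.6.
Then p_{RxPlus} = 117.75 + 0.25·150.6 = 155.4.
q_{MedCo} = 325 − 2·150.6 + 155.4 = 179.2.
Profit = (150.6 − 61)·179.2 = 16056.32.

16056.32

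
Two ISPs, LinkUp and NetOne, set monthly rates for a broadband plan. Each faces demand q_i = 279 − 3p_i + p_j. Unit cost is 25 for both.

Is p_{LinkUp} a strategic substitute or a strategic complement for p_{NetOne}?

LinkUp's profit: π = (p_{LinkUp} − 25)(279 − 3p_{LinkUp} + p_{NetOne}).
∂π/∂p_{LinkUp} = 354 − 6p_{LinkUp} + p_{NetOne} = 0 ⇒ p_{LinkUp} = 59 + (1/6)p_{NetOne}.
The best-response slope dp_{LinkUp}/dp_{NetOne} = 1/6 > 0: the reaction function is upward-sloping, so the choices are strategic complements.

strategic complements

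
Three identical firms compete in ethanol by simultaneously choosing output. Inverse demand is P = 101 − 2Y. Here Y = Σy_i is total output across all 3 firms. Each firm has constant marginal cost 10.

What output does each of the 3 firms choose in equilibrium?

A representative firm's profit is π_i = y_i(101 − 2Y) − 10y_i, with Y = y_i + Σ_{j≠i} y_j.
First-order condition: 91 − 4y_i − 2Σ_{j≠i} y_j = 0.
Imposing symmetry (y_j = y for all j) turns Σ_{j≠i} y_j into 2y, so 91 = 8y and y = 11.375.

11.375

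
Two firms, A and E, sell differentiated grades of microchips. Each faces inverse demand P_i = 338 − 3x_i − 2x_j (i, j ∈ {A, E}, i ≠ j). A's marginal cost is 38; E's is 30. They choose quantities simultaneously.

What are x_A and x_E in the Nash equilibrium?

Firm A's profit: π = x_A(338 − 3x_A − 2x_E) − 38x_A.
∂π/∂x_A = 300 − 6x_A − 2x_E = 0 ⇒ x_A = 50 − (1/3)x_E.
Similarly x_E = 154/3 − (1/3)x_A.
Solving the two reaction functions simultaneously: (1 − (−1/3)(−1/3))x_A = 50 − (1/3)·(154/3), so (8/9)x_A = 296/9 and x_A = 37.
Then x_E = 154/3 − (1/3)·37 = 39.

37, 39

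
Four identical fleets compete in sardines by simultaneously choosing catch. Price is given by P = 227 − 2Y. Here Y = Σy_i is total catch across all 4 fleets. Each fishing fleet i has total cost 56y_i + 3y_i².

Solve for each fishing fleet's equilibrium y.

A representative fishing fleet's profit is π_i = y_i(227 − 2Y) − 56y_i − 3y_i², with Y = y_i + Σ_{j≠i} y_j.
First-order condition: 171 − 10y_i − 2Σ_{j≠i} y_j = 0.
Imposing symmetry (y_j = y for all j) turns Σ_{j≠i} y_j into 3y, so 171 = 16y and y = 10.6875.

10.6875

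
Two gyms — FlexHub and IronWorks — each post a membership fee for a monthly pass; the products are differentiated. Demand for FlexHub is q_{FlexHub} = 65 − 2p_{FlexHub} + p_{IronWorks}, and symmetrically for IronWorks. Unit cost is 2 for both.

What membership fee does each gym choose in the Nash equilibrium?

FlexHub's profit: π = (p_{FlexHub} − 2)(65 − 2p_{FlexHub} + p_{IronWorks}).
∂π/∂p_{FlexHub} = 69 − 4p_{FlexHub} + p_{IronWorks} = 0 ⇒ p_{FlexHub} = 17.25 + 0.25p_{IronWorks}.
Setting p_{FlexHub} = p_{IronWorks} in the reaction function: p_{FlexHub} = 17.25 + 0.25p_{FlexHub}, so p_{FlexHub} = 17.25 / 0.75 = 23.

23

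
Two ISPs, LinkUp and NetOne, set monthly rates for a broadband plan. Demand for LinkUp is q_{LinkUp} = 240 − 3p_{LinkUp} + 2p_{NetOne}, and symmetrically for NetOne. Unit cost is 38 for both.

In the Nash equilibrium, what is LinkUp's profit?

7650.75

LinkUp's profit: π = (p_{LinkUp} − 38)(240 − 3p_{LinkUp} + 2p_{NetOne}).
∂π/∂p_{LinkUp} = 354 − 6p_{LinkUp} + 2p_{NetOne} = 0 ⇒ p_{LinkUp} = 59 + (1/3)p_{NetOne}.
The game is symmetric, so in equilibrium p_{NetOne} = p_{LinkUp}: the reaction function gives (2/3)p_{LinkUp} = 59, hence p_{LinkUp} = 88.5.
q_{LinkUp} = 240 − 3·88.5 + 2·88.5 = 151.5.
Profit = (88.5 − 38)·151.5 = 7650.75.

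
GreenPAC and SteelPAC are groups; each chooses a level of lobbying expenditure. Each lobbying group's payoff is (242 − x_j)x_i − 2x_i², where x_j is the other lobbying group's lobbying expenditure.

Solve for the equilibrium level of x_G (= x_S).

GreenPAC's payoff is (242 − x_S)x_G − 2x_G².
∂π/∂x_G = 242 − x_S − 4x_G = 0, so x_G = 60.5 − 0.25x_S.
By symmetry x_S = x_G; substituting into the reaction function, 1.25x_G = 60.5 and x_G = 48.4.

48.4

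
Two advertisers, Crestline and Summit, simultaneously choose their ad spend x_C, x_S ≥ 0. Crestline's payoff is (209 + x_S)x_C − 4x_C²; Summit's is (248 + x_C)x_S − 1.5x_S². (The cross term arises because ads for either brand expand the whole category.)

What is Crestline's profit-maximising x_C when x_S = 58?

33.375

Expanding Crestline's payoff: 209x_C + x_Sx_C − 4x_C².
∂π/∂x_C = 209 + x_S − 8x_C = 0, so x_C = 26.125 + 0.125x_S.
At x_S = 58: x_C = 26.125 + 0.125·58 = 33.375.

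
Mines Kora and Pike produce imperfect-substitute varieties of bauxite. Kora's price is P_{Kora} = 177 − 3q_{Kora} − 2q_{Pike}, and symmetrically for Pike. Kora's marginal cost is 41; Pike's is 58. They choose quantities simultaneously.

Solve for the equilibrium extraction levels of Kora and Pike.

Mine Kora's profit: π = q_{Kora}(177 − 3q_{Kora} − 2q_{Pike}) − 41q_{Kora}.
∂π/∂q_{Kora} = 136 − 6q_{Kora} − 2q_{Pike} = 0 ⇒ q_{Kora} = 68/3 − (1/3)q_{Pike}.
Similarly q_{Pike} = 119/6 − (1/3)q_{Kora}.
Substituting the second reaction function into the first: q_{Kora} = 68/3 − (1/3)(119/6 − (1/3)q_{Kora}), which gives (8/9)q_{Kora} = 289/18 ⇒ q_{Kora} = 18.0625.
Then q_{Pike} = 119/6 − (1/3)·18.0625 = 13.8125.

18.0625, 13.8125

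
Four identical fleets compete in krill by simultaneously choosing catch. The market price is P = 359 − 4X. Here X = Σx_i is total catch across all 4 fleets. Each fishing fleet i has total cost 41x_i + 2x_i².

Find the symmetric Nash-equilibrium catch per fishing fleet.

13.25

A representative fishing fleet's profit is π_i = x_i(359 − 4X) − 41x_i − 2x_i², with X = x_i + Σ_{j≠i} x_j.
First-order condition: 318 − 12x_i − 4Σ_{j≠i} x_j = 0.
In a symmetric equilibrium every fishing fleet chooses the same x, so Σ_{j≠i} x_j = 3x. The condition becomes 318 − 24x = 0, giving x = 318/24 = 13.25.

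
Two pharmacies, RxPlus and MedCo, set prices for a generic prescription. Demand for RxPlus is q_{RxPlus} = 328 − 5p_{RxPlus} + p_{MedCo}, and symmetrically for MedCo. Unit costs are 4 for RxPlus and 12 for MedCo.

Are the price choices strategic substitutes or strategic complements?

RxPlus's profit: π = (p_{RxPlus} − 4)(328 − 5p_{RxPlus} + p_{MedCo}).
∂π/∂p_{RxPlus} = 348 − 10p_{RxPlus} + p_{MedCo} = 0 ⇒ p_{RxPlus} = 34.8 + 0.1p_{MedCo}.
The best-response slope dp_{RxPlus}/dp_{MedCo} = 0.1 > 0: the reaction function is upward-sloping, so the choices are strategic complements.

strategic complements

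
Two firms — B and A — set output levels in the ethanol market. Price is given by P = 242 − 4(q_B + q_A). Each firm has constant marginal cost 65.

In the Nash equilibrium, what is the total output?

29.5

Firm B's profit: π = q_B(242 − 4(q_B + q_A)) − 65q_B.
∂π/∂q_B = 177 − 8q_B − 4q_A = 0, so q_B = 22.125 − 0.5q_A.
By symmetry q_A = q_B; substituting into the reaction function, 1.5q_B = 22.125 and q_B = 14.75.
Total output: 14.75 + 14.75 = 29.5.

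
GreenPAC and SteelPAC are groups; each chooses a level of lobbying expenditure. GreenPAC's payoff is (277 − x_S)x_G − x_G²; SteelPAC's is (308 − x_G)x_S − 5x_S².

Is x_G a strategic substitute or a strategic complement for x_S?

Expanding GreenPAC's payoff: 277x_G − x_Sx_G − x_G².
∂π/∂x_G = 277 − x_S − 2x_G = 0, so x_G = 138.5 − 0.5x_S.
The best-response slope dx_G/dx_S = −0.5 < 0: the reaction function is downward-sloping, so the choices are strategic substitutes.

strategic substitutes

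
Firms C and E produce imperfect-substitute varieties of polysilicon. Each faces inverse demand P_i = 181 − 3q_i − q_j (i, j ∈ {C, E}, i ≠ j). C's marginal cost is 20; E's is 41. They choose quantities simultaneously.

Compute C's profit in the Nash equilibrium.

Firm C's profit: π = q_C(181 − 3q_C − q_E) − 20q_C.
∂π/∂q_C = 161 − 6q_C − q_E = 0 ⇒ q_C = 161/6 − (1/6)q_E.
Similarly q_E = 70/3 − (1/6)q_C.
Solving the two reaction functions simultaneously: (1 − (−1/6)(−1/6))q_C = 161/6 − (1/6)·(70/3), so (35/36)q_C = 413/18 and q_C = 23.6.
Then q_E = 70/3 − (1/6)·23.6 = 19.4.
P_C = 181 − 3·23.6 − 19.4 = 90.8.
Profit = (90.8 − 20)·23.6 = 1670.88.

1670.88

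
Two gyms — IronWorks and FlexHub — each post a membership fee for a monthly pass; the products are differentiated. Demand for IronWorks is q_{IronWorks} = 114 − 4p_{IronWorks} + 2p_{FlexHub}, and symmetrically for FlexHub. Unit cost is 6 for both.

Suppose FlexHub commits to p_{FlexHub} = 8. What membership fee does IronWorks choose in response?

19.25

IronWorks's profit: π = (p_{IronWorks} − 6)(114 − 4p_{IronWorks} + 2p_{FlexHub}).
∂π/∂p_{IronWorks} = 138 − 8p_{IronWorks} + 2p_{FlexHub} = 0 ⇒ p_{IronWorks} = 17.25 + 0.25p_{FlexHub}.
At p_{FlexHub} = 8: p_{IronWorks} = 17.25 + 0.25·8 = 19.25.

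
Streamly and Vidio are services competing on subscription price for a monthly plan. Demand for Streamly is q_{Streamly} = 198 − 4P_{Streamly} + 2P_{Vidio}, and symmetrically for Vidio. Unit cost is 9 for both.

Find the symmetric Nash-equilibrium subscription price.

39

Streamly's profit: π = (P_{Streamly} − 9)(198 − 4P_{Streamly} + 2P_{Vidio}).
∂π/∂P_{Streamly} = 234 − 8P_{Streamly} + 2P_{Vidio} = 0 ⇒ P_{Streamly} = 29.25 + 0.25P_{Vidio}.
By symmetry P_{Vidio} = P_{Streamly}; substituting into the reaction function, 0.75P_{Streamly} = 29.25 and P_{Streamly} = 39.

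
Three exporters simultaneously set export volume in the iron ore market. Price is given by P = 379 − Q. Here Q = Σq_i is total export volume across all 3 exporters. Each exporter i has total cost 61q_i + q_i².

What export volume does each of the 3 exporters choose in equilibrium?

53

A representative exporter's profit is π_i = q_i(379 − Q) − 61q_i − q_i², with Q = q_i + Σ_{j≠i} q_j.
First-order condition: 318 − 4q_i − Σ_{j≠i} q_j = 0.
Imposing symmetry (q_j = q for all j) turns Σ_{j≠i} q_j into 2q, so 318 = 6q and q = 53.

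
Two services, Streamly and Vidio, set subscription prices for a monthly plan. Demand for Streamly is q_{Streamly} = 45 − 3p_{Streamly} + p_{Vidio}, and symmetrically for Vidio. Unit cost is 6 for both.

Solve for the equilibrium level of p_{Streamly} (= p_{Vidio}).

12.6

Streamly's profit: π = (p_{Streamly} − 6)(45 − 3p_{Streamly} + p_{Vidio}).
∂π/∂p_{Streamly} = 63 − 6p_{Streamly} + p_{Vidio} = 0 ⇒ p_{Streamly} = 10.5 + (1/6)p_{Vidio}.
Setting p_{Streamly} = p_{Vidio} in the reaction function: p_{Streamly} = 10.5 + (1/6)p_{Streamly}, so p_{Streamly} = 10.5 / (5/6) = 12.6.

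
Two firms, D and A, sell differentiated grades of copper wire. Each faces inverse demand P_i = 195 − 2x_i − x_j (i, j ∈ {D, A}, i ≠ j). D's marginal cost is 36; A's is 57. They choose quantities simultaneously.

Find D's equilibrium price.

102.4

Firm D's profit: π = x_D(195 − 2x_D − x_A) − 36x_D.
∂π/∂x_D = 159 − 4x_D − x_A = 0 ⇒ x_D = 39.75 − 0.25x_A.
Similarly x_A = 34.5 − 0.25x_D.
Substituting the second reaction function into the first: x_D = 39.75 − 0.25(34.5 − 0.25x_D), which gives 0.9375x_D = 31.125 ⇒ x_D = 33.2.
Then x_A = 34.5 − 0.25·33.2 = 26.2.
P_D = 195 − 2·33.2 − 26.2 = 102.4.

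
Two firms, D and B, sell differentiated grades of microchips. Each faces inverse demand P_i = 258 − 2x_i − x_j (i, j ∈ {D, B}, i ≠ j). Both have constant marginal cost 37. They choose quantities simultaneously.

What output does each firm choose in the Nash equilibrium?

44.2

Firm D's profit: π = x_D(258 − 2x_D − x_B) − 37x_D.
∂π/∂x_D = 221 − 4x_D − x_B = 0 ⇒ x_D = 55.25 − 0.25x_B.
The game is symmetric, so in equilibrium x_B = x_D: the reaction function gives 1.25x_D = 55.25, hence x_D = 44.2.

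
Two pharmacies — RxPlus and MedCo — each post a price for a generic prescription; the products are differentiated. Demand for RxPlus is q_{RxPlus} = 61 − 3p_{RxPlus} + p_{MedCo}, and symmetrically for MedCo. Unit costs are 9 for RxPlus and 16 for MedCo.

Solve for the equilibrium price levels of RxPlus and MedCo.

18.2, 21.2

RxPlus's profit: π = (p_{RxPlus} − 9)(61 − 3p_{RxPlus} + p_{MedCo}).
∂π/∂p_{RxPlus} = 88 − 6p_{RxPlus} + p_{MedCo} = 0 ⇒ p_{RxPlus} = 44/3 + (1/6)p_{MedCo}.
Similarly p_{MedCo} = 109/6 + (1/6)p_{RxPlus}.
Solving the two reaction functions simultaneously: (1 − (1/6)(1/6))p_{RxPlus} = 44/3 + (1/6)·(109/6), so (35/36)p_{RxPlus} = 637/36 and p_{RxPlus} = 18.2.
Then p_{MedCo} = 109/6 + (1/6)·18.2 = 21.2.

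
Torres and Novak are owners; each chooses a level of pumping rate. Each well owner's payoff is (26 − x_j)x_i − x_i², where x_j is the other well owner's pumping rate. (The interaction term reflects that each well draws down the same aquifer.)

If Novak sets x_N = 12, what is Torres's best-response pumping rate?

7

Torres's payoff is (26 − x_N)x_T − x_T².
∂π/∂x_T = 26 − x_N − 2x_T = 0, so x_T = 13 − 0.5x_N.
At x_N = 12: x_T = 13 − 0.5·12 = 7.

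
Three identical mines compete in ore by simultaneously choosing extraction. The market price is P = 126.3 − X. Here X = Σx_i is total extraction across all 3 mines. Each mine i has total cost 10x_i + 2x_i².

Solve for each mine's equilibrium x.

A representative mine's profit is π_i = x_i(126.3 − X) − 10x_i − 2x_i², with X = x_i + Σ_{j≠i} x_j.
First-order condition: 116.3 − 6x_i − Σ_{j≠i} x_j = 0.
With identical mines, set every x_j = x: then 116.3 − 6x − 2x = 0, i.e. x = 116.3/8 = 14.5375.

14.5375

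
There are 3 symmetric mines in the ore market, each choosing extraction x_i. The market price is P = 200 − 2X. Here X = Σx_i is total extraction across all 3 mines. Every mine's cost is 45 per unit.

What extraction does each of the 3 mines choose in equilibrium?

19.375

A representative mine's profit is π_i = x_i(200 − 2X) − 45x_i, with X = x_i + Σ_{j≠i} x_j.
First-order condition: 155 − 4x_i − 2Σ_{j≠i} x_j = 0.
In a symmetric equilibrium every mine chooses the same x, so Σ_{j≠i} x_j = 2x. The condition becomes 155 − 8x = 0, giving x = 155/8 = 19.375.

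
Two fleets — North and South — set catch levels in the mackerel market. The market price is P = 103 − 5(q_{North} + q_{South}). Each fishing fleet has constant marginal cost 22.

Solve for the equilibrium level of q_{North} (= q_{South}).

5.4

Fishing fleet North's profit: π = q_{North}(103 − 5(q_{North} + q_{South})) − 22q_{North}.
∂π/∂q_{North} = 81 − 10q_{North} − 5q_{South} = 0, so q_{North} = 8.1 − 0.5q_{South}.
Setting q_{North} = q_{South} in the reaction function: q_{North} = 8.1 − 0.5q_{North}, so q_{North} = 8.1 / 1.5 = 5.4.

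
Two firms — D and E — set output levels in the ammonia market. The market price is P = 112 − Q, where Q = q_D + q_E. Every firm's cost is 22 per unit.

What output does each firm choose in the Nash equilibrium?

Firm D's profit: π = q_D(112 − (q_D + q_E)) − 22q_D.
∂π/∂q_D = 90 − 2q_D − q_E = 0, so q_D = 45 − 0.5q_E.
By symmetry q_E = q_D; substituting into the reaction function, 1.5q_D = 45 and q_D = 30.

30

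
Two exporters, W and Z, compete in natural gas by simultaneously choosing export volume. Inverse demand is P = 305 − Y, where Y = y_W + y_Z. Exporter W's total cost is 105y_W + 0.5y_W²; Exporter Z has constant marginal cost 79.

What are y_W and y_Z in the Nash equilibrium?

34.8, 95.6

Exporter W's profit: π = y_W(305 − (y_W + y_Z)) − 105y_W − 0.5y_W².
∂π/∂y_W = 200 − 3y_W − y_Z = 0, so y_W = 200/3 − (1/3)y_Z.
For Z: ∂π/∂y_Z = 226 − 2y_Z − y_W = 0 ⇒ y_Z = 113 − 0.5y_W.
Solving the two reaction functions simultaneously: (1 − (−1/3)(−0.5))y_W = 200/3 − (1/3)·113, so (5/6)y_W = 29 and y_W = 34.8.
Then y_Z = 113 − 0.5·34.8 = 95.6.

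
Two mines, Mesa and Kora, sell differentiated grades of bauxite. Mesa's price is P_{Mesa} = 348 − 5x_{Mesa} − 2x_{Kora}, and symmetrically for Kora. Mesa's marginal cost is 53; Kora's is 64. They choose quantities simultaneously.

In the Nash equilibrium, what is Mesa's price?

Mine Mesa's profit: π = x_{Mesa}(348 − 5x_{Mesa} − 2x_{Kora}) − 53x_{Mesa}.
∂π/∂x_{Mesa} = 295 − 10x_{Mesa} − 2x_{Kora} = 0 ⇒ x_{Mesa} = 29.5 − 0.2x_{Kora}.
Similarly x_{Kora} = 28.4 − 0.2x_{Mesa}.
Plugging x_{Kora} into Mesa's best response: x_{Mesa} = 29.5 − 0.2(28.4 − 0.2x_{Mesa}) ⇒ 0.96x_{Mesa} = 23.82, so x_{Mesa} = 24.8125.
Then x_{Kora} = 28.4 − 0.2·24.8125 = 23.4375.
P_{Mesa} = 348 − 5·24.8125 − 2·23.4375 = 177.0625.

177.0625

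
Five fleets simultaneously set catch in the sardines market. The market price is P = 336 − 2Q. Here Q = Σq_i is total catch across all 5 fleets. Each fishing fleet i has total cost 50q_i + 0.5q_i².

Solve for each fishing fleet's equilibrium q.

22

A representative fishing fleet's profit is π_i = q_i(336 − 2Q) − 50q_i − 0.5q_i², with Q = q_i + Σ_{j≠i} q_j.
First-order condition: 286 − 5q_i − 2Σ_{j≠i} q_j = 0.
With identical fishing fleets, set every q_j = q: then 286 − 5q − 8q = 0, i.e. q = 286/13 = 22.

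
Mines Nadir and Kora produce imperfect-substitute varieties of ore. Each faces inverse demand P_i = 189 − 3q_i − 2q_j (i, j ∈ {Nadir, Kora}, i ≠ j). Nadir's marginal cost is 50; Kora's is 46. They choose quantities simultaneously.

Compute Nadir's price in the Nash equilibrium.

101.375

Mine Nadir's profit: π = q_{Nadir}(189 − 3q_{Nadir} − 2q_{Kora}) − 50q_{Nadir}.
∂π/∂q_{Nadir} = 139 − 6q_{Nadir} − 2q_{Kora} = 0 ⇒ q_{Nadir} = 139/6 − (1/3)q_{Kora}.
Similarly q_{Kora} = 143/6 − (1/3)q_{Nadir}.
Substituting the second reaction function into the first: q_{Nadir} = 139/6 − (1/3)(143/6 − (1/3)q_{Nadir}), which gives (8/9)q_{Nadir} = 137/9 ⇒ q_{Nadir} = 17.125.
Then q_{Kora} = 143/6 − (1/3)·17.125 = 18.125.
P_{Nadir} = 189 − 3·17.125 − 2·18.125 = 101.375.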